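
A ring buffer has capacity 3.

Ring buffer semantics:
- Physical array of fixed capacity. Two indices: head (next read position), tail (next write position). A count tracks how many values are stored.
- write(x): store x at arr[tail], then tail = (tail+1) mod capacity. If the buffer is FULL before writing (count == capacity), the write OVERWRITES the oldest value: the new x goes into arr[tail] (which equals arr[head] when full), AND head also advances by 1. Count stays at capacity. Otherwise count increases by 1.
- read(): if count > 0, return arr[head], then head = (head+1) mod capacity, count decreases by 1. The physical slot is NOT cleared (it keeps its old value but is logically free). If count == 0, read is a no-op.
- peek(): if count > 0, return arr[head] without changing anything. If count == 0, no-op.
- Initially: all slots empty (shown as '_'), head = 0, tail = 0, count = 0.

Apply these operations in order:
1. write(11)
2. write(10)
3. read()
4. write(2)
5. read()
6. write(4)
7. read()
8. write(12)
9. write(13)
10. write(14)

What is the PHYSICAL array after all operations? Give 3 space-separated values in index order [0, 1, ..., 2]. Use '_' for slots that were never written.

Answer: 14 12 13

Derivation:
After op 1 (write(11)): arr=[11 _ _] head=0 tail=1 count=1
After op 2 (write(10)): arr=[11 10 _] head=0 tail=2 count=2
After op 3 (read()): arr=[11 10 _] head=1 tail=2 count=1
After op 4 (write(2)): arr=[11 10 2] head=1 tail=0 count=2
After op 5 (read()): arr=[11 10 2] head=2 tail=0 count=1
After op 6 (write(4)): arr=[4 10 2] head=2 tail=1 count=2
After op 7 (read()): arr=[4 10 2] head=0 tail=1 count=1
After op 8 (write(12)): arr=[4 12 2] head=0 tail=2 count=2
After op 9 (write(13)): arr=[4 12 13] head=0 tail=0 count=3
After op 10 (write(14)): arr=[14 12 13] head=1 tail=1 count=3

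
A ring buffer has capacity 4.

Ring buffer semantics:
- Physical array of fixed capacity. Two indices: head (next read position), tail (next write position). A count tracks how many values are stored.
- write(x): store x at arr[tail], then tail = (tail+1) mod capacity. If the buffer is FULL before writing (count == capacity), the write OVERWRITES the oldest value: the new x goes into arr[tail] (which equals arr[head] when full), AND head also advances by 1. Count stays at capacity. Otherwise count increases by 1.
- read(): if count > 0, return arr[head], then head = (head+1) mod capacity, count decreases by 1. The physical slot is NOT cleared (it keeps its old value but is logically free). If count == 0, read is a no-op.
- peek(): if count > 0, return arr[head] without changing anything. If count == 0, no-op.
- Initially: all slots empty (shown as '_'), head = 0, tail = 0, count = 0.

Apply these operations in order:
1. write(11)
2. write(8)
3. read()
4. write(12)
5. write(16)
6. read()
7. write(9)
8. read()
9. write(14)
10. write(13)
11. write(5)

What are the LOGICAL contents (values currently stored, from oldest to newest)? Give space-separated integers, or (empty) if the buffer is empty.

Answer: 9 14 13 5

Derivation:
After op 1 (write(11)): arr=[11 _ _ _] head=0 tail=1 count=1
After op 2 (write(8)): arr=[11 8 _ _] head=0 tail=2 count=2
After op 3 (read()): arr=[11 8 _ _] head=1 tail=2 count=1
After op 4 (write(12)): arr=[11 8 12 _] head=1 tail=3 count=2
After op 5 (write(16)): arr=[11 8 12 16] head=1 tail=0 count=3
After op 6 (read()): arr=[11 8 12 16] head=2 tail=0 count=2
After op 7 (write(9)): arr=[9 8 12 16] head=2 tail=1 count=3
After op 8 (read()): arr=[9 8 12 16] head=3 tail=1 count=2
After op 9 (write(14)): arr=[9 14 12 16] head=3 tail=2 count=3
After op 10 (write(13)): arr=[9 14 13 16] head=3 tail=3 count=4
After op 11 (write(5)): arr=[9 14 13 5] head=0 tail=0 count=4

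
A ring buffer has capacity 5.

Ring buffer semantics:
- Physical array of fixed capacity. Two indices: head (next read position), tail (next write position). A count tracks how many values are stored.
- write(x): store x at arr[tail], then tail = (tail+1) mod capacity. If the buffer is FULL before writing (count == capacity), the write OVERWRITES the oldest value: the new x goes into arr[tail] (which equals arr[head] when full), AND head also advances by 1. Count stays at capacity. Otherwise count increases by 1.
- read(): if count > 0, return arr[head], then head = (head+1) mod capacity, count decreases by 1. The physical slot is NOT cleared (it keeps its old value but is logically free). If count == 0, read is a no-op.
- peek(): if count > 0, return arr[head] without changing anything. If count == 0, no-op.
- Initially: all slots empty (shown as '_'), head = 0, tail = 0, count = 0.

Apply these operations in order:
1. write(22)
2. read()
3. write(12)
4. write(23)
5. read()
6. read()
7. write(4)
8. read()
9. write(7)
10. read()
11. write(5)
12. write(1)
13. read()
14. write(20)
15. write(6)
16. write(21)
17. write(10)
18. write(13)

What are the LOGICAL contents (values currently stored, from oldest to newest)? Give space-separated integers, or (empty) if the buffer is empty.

Answer: 20 6 21 10 13

Derivation:
After op 1 (write(22)): arr=[22 _ _ _ _] head=0 tail=1 count=1
After op 2 (read()): arr=[22 _ _ _ _] head=1 tail=1 count=0
After op 3 (write(12)): arr=[22 12 _ _ _] head=1 tail=2 count=1
After op 4 (write(23)): arr=[22 12 23 _ _] head=1 tail=3 count=2
After op 5 (read()): arr=[22 12 23 _ _] head=2 tail=3 count=1
After op 6 (read()): arr=[22 12 23 _ _] head=3 tail=3 count=0
After op 7 (write(4)): arr=[22 12 23 4 _] head=3 tail=4 count=1
After op 8 (read()): arr=[22 12 23 4 _] head=4 tail=4 count=0
After op 9 (write(7)): arr=[22 12 23 4 7] head=4 tail=0 count=1
After op 10 (read()): arr=[22 12 23 4 7] head=0 tail=0 count=0
After op 11 (write(5)): arr=[5 12 23 4 7] head=0 tail=1 count=1
After op 12 (write(1)): arr=[5 1 23 4 7] head=0 tail=2 count=2
After op 13 (read()): arr=[5 1 23 4 7] head=1 tail=2 count=1
After op 14 (write(20)): arr=[5 1 20 4 7] head=1 tail=3 count=2
After op 15 (write(6)): arr=[5 1 20 6 7] head=1 tail=4 count=3
After op 16 (write(21)): arr=[5 1 20 6 21] head=1 tail=0 count=4
After op 17 (write(10)): arr=[10 1 20 6 21] head=1 tail=1 count=5
After op 18 (write(13)): arr=[10 13 20 6 21] head=2 tail=2 count=5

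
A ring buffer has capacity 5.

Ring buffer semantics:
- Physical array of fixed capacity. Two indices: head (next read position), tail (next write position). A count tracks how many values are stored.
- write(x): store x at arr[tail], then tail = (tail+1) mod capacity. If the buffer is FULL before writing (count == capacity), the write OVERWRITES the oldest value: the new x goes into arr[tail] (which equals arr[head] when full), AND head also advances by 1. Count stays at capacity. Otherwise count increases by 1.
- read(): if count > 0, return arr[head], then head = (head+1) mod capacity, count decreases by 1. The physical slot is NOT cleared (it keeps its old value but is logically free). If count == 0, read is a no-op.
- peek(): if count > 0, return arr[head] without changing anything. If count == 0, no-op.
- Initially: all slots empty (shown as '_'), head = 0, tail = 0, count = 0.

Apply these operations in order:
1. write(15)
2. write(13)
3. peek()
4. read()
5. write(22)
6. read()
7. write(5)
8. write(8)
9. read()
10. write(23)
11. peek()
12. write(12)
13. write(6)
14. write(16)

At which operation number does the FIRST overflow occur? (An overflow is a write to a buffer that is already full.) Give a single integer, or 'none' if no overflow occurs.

After op 1 (write(15)): arr=[15 _ _ _ _] head=0 tail=1 count=1
After op 2 (write(13)): arr=[15 13 _ _ _] head=0 tail=2 count=2
After op 3 (peek()): arr=[15 13 _ _ _] head=0 tail=2 count=2
After op 4 (read()): arr=[15 13 _ _ _] head=1 tail=2 count=1
After op 5 (write(22)): arr=[15 13 22 _ _] head=1 tail=3 count=2
After op 6 (read()): arr=[15 13 22 _ _] head=2 tail=3 count=1
After op 7 (write(5)): arr=[15 13 22 5 _] head=2 tail=4 count=2
After op 8 (write(8)): arr=[15 13 22 5 8] head=2 tail=0 count=3
After op 9 (read()): arr=[15 13 22 5 8] head=3 tail=0 count=2
After op 10 (write(23)): arr=[23 13 22 5 8] head=3 tail=1 count=3
After op 11 (peek()): arr=[23 13 22 5 8] head=3 tail=1 count=3
After op 12 (write(12)): arr=[23 12 22 5 8] head=3 tail=2 count=4
After op 13 (write(6)): arr=[23 12 6 5 8] head=3 tail=3 count=5
After op 14 (write(16)): arr=[23 12 6 16 8] head=4 tail=4 count=5

Answer: 14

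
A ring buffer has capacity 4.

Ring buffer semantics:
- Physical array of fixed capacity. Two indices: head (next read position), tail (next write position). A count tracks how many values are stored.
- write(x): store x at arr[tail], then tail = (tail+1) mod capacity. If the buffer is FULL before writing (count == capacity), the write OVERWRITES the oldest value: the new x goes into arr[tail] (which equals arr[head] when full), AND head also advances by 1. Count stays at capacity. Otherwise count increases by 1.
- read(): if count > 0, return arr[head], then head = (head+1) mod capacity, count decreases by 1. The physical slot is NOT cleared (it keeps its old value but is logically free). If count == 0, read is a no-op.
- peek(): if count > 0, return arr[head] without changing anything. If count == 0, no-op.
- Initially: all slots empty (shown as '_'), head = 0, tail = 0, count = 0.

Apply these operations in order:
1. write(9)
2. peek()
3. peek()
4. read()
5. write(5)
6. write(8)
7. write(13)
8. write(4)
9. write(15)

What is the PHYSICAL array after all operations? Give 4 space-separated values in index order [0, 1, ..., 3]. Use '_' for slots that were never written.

Answer: 4 15 8 13

Derivation:
After op 1 (write(9)): arr=[9 _ _ _] head=0 tail=1 count=1
After op 2 (peek()): arr=[9 _ _ _] head=0 tail=1 count=1
After op 3 (peek()): arr=[9 _ _ _] head=0 tail=1 count=1
After op 4 (read()): arr=[9 _ _ _] head=1 tail=1 count=0
After op 5 (write(5)): arr=[9 5 _ _] head=1 tail=2 count=1
After op 6 (write(8)): arr=[9 5 8 _] head=1 tail=3 count=2
After op 7 (write(13)): arr=[9 5 8 13] head=1 tail=0 count=3
After op 8 (write(4)): arr=[4 5 8 13] head=1 tail=1 count=4
After op 9 (write(15)): arr=[4 15 8 13] head=2 tail=2 count=4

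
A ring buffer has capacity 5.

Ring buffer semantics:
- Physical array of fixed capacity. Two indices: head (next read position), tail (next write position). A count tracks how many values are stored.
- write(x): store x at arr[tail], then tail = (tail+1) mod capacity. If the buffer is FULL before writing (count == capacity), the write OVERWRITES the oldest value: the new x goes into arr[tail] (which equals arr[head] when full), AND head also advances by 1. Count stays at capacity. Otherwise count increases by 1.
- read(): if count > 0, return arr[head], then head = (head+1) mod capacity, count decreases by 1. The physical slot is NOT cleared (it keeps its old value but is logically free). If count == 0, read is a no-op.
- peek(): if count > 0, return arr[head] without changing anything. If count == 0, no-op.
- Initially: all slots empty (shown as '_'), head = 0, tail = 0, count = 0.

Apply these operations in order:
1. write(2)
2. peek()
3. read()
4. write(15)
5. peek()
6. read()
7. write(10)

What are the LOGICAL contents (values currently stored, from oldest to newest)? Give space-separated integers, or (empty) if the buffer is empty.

Answer: 10

Derivation:
After op 1 (write(2)): arr=[2 _ _ _ _] head=0 tail=1 count=1
After op 2 (peek()): arr=[2 _ _ _ _] head=0 tail=1 count=1
After op 3 (read()): arr=[2 _ _ _ _] head=1 tail=1 count=0
After op 4 (write(15)): arr=[2 15 _ _ _] head=1 tail=2 count=1
After op 5 (peek()): arr=[2 15 _ _ _] head=1 tail=2 count=1
After op 6 (read()): arr=[2 15 _ _ _] head=2 tail=2 count=0
After op 7 (write(10)): arr=[2 15 10 _ _] head=2 tail=3 count=1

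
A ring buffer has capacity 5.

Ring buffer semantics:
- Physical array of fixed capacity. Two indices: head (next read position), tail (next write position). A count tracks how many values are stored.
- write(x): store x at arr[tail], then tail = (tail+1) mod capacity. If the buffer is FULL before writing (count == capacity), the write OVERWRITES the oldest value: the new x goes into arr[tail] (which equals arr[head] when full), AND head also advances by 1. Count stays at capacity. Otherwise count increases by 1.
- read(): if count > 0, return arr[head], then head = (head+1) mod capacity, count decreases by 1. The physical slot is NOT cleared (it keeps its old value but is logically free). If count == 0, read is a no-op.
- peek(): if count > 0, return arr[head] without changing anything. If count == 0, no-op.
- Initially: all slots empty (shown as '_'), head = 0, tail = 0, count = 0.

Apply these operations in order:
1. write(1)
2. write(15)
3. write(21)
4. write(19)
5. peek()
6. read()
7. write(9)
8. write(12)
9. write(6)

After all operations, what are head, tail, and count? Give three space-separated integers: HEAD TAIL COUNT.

Answer: 2 2 5

Derivation:
After op 1 (write(1)): arr=[1 _ _ _ _] head=0 tail=1 count=1
After op 2 (write(15)): arr=[1 15 _ _ _] head=0 tail=2 count=2
After op 3 (write(21)): arr=[1 15 21 _ _] head=0 tail=3 count=3
After op 4 (write(19)): arr=[1 15 21 19 _] head=0 tail=4 count=4
After op 5 (peek()): arr=[1 15 21 19 _] head=0 tail=4 count=4
After op 6 (read()): arr=[1 15 21 19 _] head=1 tail=4 count=3
After op 7 (write(9)): arr=[1 15 21 19 9] head=1 tail=0 count=4
After op 8 (write(12)): arr=[12 15 21 19 9] head=1 tail=1 count=5
After op 9 (write(6)): arr=[12 6 21 19 9] head=2 tail=2 count=5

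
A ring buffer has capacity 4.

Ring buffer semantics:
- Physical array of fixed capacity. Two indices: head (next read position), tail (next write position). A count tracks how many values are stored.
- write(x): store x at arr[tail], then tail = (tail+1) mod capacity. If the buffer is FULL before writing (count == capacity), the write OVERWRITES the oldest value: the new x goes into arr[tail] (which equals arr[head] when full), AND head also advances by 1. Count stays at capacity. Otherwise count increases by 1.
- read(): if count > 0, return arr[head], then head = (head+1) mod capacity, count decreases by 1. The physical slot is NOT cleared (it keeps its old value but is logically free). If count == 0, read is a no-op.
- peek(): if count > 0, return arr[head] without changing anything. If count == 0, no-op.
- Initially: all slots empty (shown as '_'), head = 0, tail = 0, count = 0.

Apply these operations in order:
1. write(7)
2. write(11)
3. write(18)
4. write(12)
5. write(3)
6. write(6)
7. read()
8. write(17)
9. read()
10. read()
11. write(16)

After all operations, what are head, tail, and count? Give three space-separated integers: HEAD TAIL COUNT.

After op 1 (write(7)): arr=[7 _ _ _] head=0 tail=1 count=1
After op 2 (write(11)): arr=[7 11 _ _] head=0 tail=2 count=2
After op 3 (write(18)): arr=[7 11 18 _] head=0 tail=3 count=3
After op 4 (write(12)): arr=[7 11 18 12] head=0 tail=0 count=4
After op 5 (write(3)): arr=[3 11 18 12] head=1 tail=1 count=4
After op 6 (write(6)): arr=[3 6 18 12] head=2 tail=2 count=4
After op 7 (read()): arr=[3 6 18 12] head=3 tail=2 count=3
After op 8 (write(17)): arr=[3 6 17 12] head=3 tail=3 count=4
After op 9 (read()): arr=[3 6 17 12] head=0 tail=3 count=3
After op 10 (read()): arr=[3 6 17 12] head=1 tail=3 count=2
After op 11 (write(16)): arr=[3 6 17 16] head=1 tail=0 count=3

Answer: 1 0 3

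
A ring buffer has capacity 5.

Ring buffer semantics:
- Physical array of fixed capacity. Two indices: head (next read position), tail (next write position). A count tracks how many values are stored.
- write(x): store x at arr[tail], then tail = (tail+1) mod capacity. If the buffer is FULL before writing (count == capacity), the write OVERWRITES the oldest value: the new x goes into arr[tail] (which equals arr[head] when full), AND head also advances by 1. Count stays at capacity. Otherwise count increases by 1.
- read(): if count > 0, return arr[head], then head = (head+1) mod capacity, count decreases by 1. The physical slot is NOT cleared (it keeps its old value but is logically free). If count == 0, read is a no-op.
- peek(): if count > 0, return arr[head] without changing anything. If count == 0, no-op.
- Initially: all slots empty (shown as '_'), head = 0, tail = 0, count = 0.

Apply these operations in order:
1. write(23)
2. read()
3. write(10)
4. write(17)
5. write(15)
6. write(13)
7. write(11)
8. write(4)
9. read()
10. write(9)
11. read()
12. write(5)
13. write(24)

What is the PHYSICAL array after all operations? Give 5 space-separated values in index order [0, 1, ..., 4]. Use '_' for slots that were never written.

Answer: 11 4 9 5 24

Derivation:
After op 1 (write(23)): arr=[23 _ _ _ _] head=0 tail=1 count=1
After op 2 (read()): arr=[23 _ _ _ _] head=1 tail=1 count=0
After op 3 (write(10)): arr=[23 10 _ _ _] head=1 tail=2 count=1
After op 4 (write(17)): arr=[23 10 17 _ _] head=1 tail=3 count=2
After op 5 (write(15)): arr=[23 10 17 15 _] head=1 tail=4 count=3
After op 6 (write(13)): arr=[23 10 17 15 13] head=1 tail=0 count=4
After op 7 (write(11)): arr=[11 10 17 15 13] head=1 tail=1 count=5
After op 8 (write(4)): arr=[11 4 17 15 13] head=2 tail=2 count=5
After op 9 (read()): arr=[11 4 17 15 13] head=3 tail=2 count=4
After op 10 (write(9)): arr=[11 4 9 15 13] head=3 tail=3 count=5
After op 11 (read()): arr=[11 4 9 15 13] head=4 tail=3 count=4
After op 12 (write(5)): arr=[11 4 9 5 13] head=4 tail=4 count=5
After op 13 (write(24)): arr=[11 4 9 5 24] head=0 tail=0 count=5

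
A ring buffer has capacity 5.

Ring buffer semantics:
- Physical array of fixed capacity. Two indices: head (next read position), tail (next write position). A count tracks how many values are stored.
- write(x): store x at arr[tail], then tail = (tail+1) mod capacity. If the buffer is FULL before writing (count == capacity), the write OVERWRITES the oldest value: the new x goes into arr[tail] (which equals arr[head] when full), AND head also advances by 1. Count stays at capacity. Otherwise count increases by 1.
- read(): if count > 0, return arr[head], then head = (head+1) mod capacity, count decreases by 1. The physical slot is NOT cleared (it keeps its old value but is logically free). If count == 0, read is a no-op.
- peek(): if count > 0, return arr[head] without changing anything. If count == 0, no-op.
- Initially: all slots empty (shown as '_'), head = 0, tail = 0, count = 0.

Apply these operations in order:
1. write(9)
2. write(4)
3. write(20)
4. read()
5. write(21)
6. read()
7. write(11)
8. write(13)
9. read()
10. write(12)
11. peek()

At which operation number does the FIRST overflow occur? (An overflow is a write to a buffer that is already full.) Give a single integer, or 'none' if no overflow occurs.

Answer: none

Derivation:
After op 1 (write(9)): arr=[9 _ _ _ _] head=0 tail=1 count=1
After op 2 (write(4)): arr=[9 4 _ _ _] head=0 tail=2 count=2
After op 3 (write(20)): arr=[9 4 20 _ _] head=0 tail=3 count=3
After op 4 (read()): arr=[9 4 20 _ _] head=1 tail=3 count=2
After op 5 (write(21)): arr=[9 4 20 21 _] head=1 tail=4 count=3
After op 6 (read()): arr=[9 4 20 21 _] head=2 tail=4 count=2
After op 7 (write(11)): arr=[9 4 20 21 11] head=2 tail=0 count=3
After op 8 (write(13)): arr=[13 4 20 21 11] head=2 tail=1 count=4
After op 9 (read()): arr=[13 4 20 21 11] head=3 tail=1 count=3
After op 10 (write(12)): arr=[13 12 20 21 11] head=3 tail=2 count=4
After op 11 (peek()): arr=[13 12 20 21 11] head=3 tail=2 count=4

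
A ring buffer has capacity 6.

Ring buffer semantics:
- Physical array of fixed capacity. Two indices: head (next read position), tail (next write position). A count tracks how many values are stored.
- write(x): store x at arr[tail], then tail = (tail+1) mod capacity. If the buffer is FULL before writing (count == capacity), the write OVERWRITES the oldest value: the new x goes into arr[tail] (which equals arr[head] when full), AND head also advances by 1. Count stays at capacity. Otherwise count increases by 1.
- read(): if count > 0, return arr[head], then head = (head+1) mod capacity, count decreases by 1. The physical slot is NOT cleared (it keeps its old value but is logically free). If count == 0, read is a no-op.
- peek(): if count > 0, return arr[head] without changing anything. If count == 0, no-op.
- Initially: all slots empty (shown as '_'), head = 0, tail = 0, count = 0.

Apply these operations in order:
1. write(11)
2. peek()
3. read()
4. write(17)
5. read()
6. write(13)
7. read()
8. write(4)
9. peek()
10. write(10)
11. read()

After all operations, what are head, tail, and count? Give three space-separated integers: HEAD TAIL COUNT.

After op 1 (write(11)): arr=[11 _ _ _ _ _] head=0 tail=1 count=1
After op 2 (peek()): arr=[11 _ _ _ _ _] head=0 tail=1 count=1
After op 3 (read()): arr=[11 _ _ _ _ _] head=1 tail=1 count=0
After op 4 (write(17)): arr=[11 17 _ _ _ _] head=1 tail=2 count=1
After op 5 (read()): arr=[11 17 _ _ _ _] head=2 tail=2 count=0
After op 6 (write(13)): arr=[11 17 13 _ _ _] head=2 tail=3 count=1
After op 7 (read()): arr=[11 17 13 _ _ _] head=3 tail=3 count=0
After op 8 (write(4)): arr=[11 17 13 4 _ _] head=3 tail=4 count=1
After op 9 (peek()): arr=[11 17 13 4 _ _] head=3 tail=4 count=1
After op 10 (write(10)): arr=[11 17 13 4 10 _] head=3 tail=5 count=2
After op 11 (read()): arr=[11 17 13 4 10 _] head=4 tail=5 count=1

Answer: 4 5 1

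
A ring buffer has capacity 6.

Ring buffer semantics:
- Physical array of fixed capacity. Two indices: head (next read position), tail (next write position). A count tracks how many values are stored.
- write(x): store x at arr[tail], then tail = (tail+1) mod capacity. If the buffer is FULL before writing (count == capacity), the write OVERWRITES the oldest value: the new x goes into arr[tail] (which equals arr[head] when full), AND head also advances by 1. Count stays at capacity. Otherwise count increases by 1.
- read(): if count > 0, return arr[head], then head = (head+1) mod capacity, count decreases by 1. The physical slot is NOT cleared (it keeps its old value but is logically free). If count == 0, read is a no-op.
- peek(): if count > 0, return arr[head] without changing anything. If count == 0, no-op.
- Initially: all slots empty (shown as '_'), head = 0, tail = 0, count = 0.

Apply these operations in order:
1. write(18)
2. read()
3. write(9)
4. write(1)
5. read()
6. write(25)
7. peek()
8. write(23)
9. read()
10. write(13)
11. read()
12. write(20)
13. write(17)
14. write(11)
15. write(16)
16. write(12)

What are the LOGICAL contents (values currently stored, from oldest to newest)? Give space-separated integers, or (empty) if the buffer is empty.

After op 1 (write(18)): arr=[18 _ _ _ _ _] head=0 tail=1 count=1
After op 2 (read()): arr=[18 _ _ _ _ _] head=1 tail=1 count=0
After op 3 (write(9)): arr=[18 9 _ _ _ _] head=1 tail=2 count=1
After op 4 (write(1)): arr=[18 9 1 _ _ _] head=1 tail=3 count=2
After op 5 (read()): arr=[18 9 1 _ _ _] head=2 tail=3 count=1
After op 6 (write(25)): arr=[18 9 1 25 _ _] head=2 tail=4 count=2
After op 7 (peek()): arr=[18 9 1 25 _ _] head=2 tail=4 count=2
After op 8 (write(23)): arr=[18 9 1 25 23 _] head=2 tail=5 count=3
After op 9 (read()): arr=[18 9 1 25 23 _] head=3 tail=5 count=2
After op 10 (write(13)): arr=[18 9 1 25 23 13] head=3 tail=0 count=3
After op 11 (read()): arr=[18 9 1 25 23 13] head=4 tail=0 count=2
After op 12 (write(20)): arr=[20 9 1 25 23 13] head=4 tail=1 count=3
After op 13 (write(17)): arr=[20 17 1 25 23 13] head=4 tail=2 count=4
After op 14 (write(11)): arr=[20 17 11 25 23 13] head=4 tail=3 count=5
After op 15 (write(16)): arr=[20 17 11 16 23 13] head=4 tail=4 count=6
After op 16 (write(12)): arr=[20 17 11 16 12 13] head=5 tail=5 count=6

Answer: 13 20 17 11 16 12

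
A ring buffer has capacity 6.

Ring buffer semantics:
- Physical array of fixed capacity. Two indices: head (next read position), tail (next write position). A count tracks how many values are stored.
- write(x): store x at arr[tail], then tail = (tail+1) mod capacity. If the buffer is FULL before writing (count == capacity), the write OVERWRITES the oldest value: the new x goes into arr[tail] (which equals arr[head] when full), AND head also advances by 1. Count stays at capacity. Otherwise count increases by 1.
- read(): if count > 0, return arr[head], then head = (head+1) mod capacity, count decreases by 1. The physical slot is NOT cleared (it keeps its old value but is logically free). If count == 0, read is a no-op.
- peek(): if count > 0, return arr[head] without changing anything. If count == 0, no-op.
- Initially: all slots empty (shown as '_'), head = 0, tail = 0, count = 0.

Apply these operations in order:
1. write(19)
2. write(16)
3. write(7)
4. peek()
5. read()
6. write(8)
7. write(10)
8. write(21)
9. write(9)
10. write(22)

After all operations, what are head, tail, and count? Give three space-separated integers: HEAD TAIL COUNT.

After op 1 (write(19)): arr=[19 _ _ _ _ _] head=0 tail=1 count=1
After op 2 (write(16)): arr=[19 16 _ _ _ _] head=0 tail=2 count=2
After op 3 (write(7)): arr=[19 16 7 _ _ _] head=0 tail=3 count=3
After op 4 (peek()): arr=[19 16 7 _ _ _] head=0 tail=3 count=3
After op 5 (read()): arr=[19 16 7 _ _ _] head=1 tail=3 count=2
After op 6 (write(8)): arr=[19 16 7 8 _ _] head=1 tail=4 count=3
After op 7 (write(10)): arr=[19 16 7 8 10 _] head=1 tail=5 count=4
After op 8 (write(21)): arr=[19 16 7 8 10 21] head=1 tail=0 count=5
After op 9 (write(9)): arr=[9 16 7 8 10 21] head=1 tail=1 count=6
After op 10 (write(22)): arr=[9 22 7 8 10 21] head=2 tail=2 count=6

Answer: 2 2 6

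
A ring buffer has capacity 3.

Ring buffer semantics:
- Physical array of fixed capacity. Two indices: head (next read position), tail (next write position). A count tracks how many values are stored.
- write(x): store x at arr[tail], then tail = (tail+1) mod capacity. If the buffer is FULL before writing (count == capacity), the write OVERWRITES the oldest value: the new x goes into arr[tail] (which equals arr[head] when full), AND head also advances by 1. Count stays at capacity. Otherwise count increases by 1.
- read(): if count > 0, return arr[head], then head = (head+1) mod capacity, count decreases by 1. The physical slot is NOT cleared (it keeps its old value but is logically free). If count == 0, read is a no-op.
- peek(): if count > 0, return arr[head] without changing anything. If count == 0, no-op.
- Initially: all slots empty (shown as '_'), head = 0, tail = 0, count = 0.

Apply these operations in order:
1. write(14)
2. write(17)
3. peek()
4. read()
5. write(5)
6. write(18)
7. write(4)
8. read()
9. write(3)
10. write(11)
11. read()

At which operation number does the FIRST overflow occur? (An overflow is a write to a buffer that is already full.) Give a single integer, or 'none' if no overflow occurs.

After op 1 (write(14)): arr=[14 _ _] head=0 tail=1 count=1
After op 2 (write(17)): arr=[14 17 _] head=0 tail=2 count=2
After op 3 (peek()): arr=[14 17 _] head=0 tail=2 count=2
After op 4 (read()): arr=[14 17 _] head=1 tail=2 count=1
After op 5 (write(5)): arr=[14 17 5] head=1 tail=0 count=2
After op 6 (write(18)): arr=[18 17 5] head=1 tail=1 count=3
After op 7 (write(4)): arr=[18 4 5] head=2 tail=2 count=3
After op 8 (read()): arr=[18 4 5] head=0 tail=2 count=2
After op 9 (write(3)): arr=[18 4 3] head=0 tail=0 count=3
After op 10 (write(11)): arr=[11 4 3] head=1 tail=1 count=3
After op 11 (read()): arr=[11 4 3] head=2 tail=1 count=2

Answer: 7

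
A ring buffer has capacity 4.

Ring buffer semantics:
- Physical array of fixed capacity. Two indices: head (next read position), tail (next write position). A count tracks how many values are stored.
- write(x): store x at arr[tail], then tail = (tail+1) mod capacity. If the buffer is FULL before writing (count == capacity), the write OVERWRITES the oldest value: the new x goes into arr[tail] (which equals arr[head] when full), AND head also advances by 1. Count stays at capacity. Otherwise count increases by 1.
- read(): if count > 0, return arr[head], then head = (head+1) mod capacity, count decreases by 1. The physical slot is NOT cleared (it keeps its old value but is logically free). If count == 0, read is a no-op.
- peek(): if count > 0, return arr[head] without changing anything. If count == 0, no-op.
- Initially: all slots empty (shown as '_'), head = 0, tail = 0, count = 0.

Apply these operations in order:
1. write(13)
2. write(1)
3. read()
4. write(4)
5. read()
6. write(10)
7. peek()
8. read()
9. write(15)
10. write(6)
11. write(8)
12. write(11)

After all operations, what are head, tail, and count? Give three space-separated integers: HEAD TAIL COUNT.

Answer: 0 0 4

Derivation:
After op 1 (write(13)): arr=[13 _ _ _] head=0 tail=1 count=1
After op 2 (write(1)): arr=[13 1 _ _] head=0 tail=2 count=2
After op 3 (read()): arr=[13 1 _ _] head=1 tail=2 count=1
After op 4 (write(4)): arr=[13 1 4 _] head=1 tail=3 count=2
After op 5 (read()): arr=[13 1 4 _] head=2 tail=3 count=1
After op 6 (write(10)): arr=[13 1 4 10] head=2 tail=0 count=2
After op 7 (peek()): arr=[13 1 4 10] head=2 tail=0 count=2
After op 8 (read()): arr=[13 1 4 10] head=3 tail=0 count=1
After op 9 (write(15)): arr=[15 1 4 10] head=3 tail=1 count=2
After op 10 (write(6)): arr=[15 6 4 10] head=3 tail=2 count=3
After op 11 (write(8)): arr=[15 6 8 10] head=3 tail=3 count=4
After op 12 (write(11)): arr=[15 6 8 11] head=0 tail=0 count=4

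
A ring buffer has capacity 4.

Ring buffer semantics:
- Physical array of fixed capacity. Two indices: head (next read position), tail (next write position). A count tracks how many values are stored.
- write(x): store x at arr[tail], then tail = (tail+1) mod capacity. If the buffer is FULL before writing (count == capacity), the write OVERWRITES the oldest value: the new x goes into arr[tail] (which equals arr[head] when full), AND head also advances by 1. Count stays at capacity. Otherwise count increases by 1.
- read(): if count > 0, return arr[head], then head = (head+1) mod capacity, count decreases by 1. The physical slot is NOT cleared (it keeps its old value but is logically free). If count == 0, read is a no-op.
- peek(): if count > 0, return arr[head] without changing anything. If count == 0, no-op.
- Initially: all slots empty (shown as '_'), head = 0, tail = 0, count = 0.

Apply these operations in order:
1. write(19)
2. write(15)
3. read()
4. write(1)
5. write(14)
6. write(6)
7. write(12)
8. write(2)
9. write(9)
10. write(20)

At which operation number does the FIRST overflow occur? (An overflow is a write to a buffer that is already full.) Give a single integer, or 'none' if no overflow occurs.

After op 1 (write(19)): arr=[19 _ _ _] head=0 tail=1 count=1
After op 2 (write(15)): arr=[19 15 _ _] head=0 tail=2 count=2
After op 3 (read()): arr=[19 15 _ _] head=1 tail=2 count=1
After op 4 (write(1)): arr=[19 15 1 _] head=1 tail=3 count=2
After op 5 (write(14)): arr=[19 15 1 14] head=1 tail=0 count=3
After op 6 (write(6)): arr=[6 15 1 14] head=1 tail=1 count=4
After op 7 (write(12)): arr=[6 12 1 14] head=2 tail=2 count=4
After op 8 (write(2)): arr=[6 12 2 14] head=3 tail=3 count=4
After op 9 (write(9)): arr=[6 12 2 9] head=0 tail=0 count=4
After op 10 (write(20)): arr=[20 12 2 9] head=1 tail=1 count=4

Answer: 7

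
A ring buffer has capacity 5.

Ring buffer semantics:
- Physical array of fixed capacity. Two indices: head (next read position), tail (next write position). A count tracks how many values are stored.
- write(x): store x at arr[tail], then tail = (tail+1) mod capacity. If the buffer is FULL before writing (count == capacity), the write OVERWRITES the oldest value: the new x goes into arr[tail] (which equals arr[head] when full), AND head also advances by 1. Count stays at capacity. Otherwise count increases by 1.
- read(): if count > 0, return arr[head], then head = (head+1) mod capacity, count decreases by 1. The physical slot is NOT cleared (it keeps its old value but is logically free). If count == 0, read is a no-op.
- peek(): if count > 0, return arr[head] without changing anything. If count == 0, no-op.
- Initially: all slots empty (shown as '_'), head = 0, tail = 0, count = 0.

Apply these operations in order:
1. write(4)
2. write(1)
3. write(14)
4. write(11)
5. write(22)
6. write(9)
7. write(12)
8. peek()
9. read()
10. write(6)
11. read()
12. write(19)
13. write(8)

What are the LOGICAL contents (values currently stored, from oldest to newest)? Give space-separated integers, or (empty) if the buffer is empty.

Answer: 9 12 6 19 8

Derivation:
After op 1 (write(4)): arr=[4 _ _ _ _] head=0 tail=1 count=1
After op 2 (write(1)): arr=[4 1 _ _ _] head=0 tail=2 count=2
After op 3 (write(14)): arr=[4 1 14 _ _] head=0 tail=3 count=3
After op 4 (write(11)): arr=[4 1 14 11 _] head=0 tail=4 count=4
After op 5 (write(22)): arr=[4 1 14 11 22] head=0 tail=0 count=5
After op 6 (write(9)): arr=[9 1 14 11 22] head=1 tail=1 count=5
After op 7 (write(12)): arr=[9 12 14 11 22] head=2 tail=2 count=5
After op 8 (peek()): arr=[9 12 14 11 22] head=2 tail=2 count=5
After op 9 (read()): arr=[9 12 14 11 22] head=3 tail=2 count=4
After op 10 (write(6)): arr=[9 12 6 11 22] head=3 tail=3 count=5
After op 11 (read()): arr=[9 12 6 11 22] head=4 tail=3 count=4
After op 12 (write(19)): arr=[9 12 6 19 22] head=4 tail=4 count=5
After op 13 (write(8)): arr=[9 12 6 19 8] head=0 tail=0 count=5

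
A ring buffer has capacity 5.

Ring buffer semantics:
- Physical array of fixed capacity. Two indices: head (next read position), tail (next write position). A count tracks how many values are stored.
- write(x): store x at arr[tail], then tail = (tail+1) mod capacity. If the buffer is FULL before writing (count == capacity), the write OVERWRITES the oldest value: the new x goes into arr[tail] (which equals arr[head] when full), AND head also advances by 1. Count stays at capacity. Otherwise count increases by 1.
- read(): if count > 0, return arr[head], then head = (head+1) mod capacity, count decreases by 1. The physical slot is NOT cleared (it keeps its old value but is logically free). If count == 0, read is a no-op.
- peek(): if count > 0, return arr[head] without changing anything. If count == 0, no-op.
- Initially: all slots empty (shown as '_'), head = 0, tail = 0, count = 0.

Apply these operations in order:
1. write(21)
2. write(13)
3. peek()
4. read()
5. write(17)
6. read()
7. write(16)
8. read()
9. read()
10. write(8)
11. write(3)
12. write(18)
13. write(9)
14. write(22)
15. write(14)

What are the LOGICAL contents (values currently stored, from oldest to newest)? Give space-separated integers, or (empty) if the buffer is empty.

After op 1 (write(21)): arr=[21 _ _ _ _] head=0 tail=1 count=1
After op 2 (write(13)): arr=[21 13 _ _ _] head=0 tail=2 count=2
After op 3 (peek()): arr=[21 13 _ _ _] head=0 tail=2 count=2
After op 4 (read()): arr=[21 13 _ _ _] head=1 tail=2 count=1
After op 5 (write(17)): arr=[21 13 17 _ _] head=1 tail=3 count=2
After op 6 (read()): arr=[21 13 17 _ _] head=2 tail=3 count=1
After op 7 (write(16)): arr=[21 13 17 16 _] head=2 tail=4 count=2
After op 8 (read()): arr=[21 13 17 16 _] head=3 tail=4 count=1
After op 9 (read()): arr=[21 13 17 16 _] head=4 tail=4 count=0
After op 10 (write(8)): arr=[21 13 17 16 8] head=4 tail=0 count=1
After op 11 (write(3)): arr=[3 13 17 16 8] head=4 tail=1 count=2
After op 12 (write(18)): arr=[3 18 17 16 8] head=4 tail=2 count=3
After op 13 (write(9)): arr=[3 18 9 16 8] head=4 tail=3 count=4
After op 14 (write(22)): arr=[3 18 9 22 8] head=4 tail=4 count=5
After op 15 (write(14)): arr=[3 18 9 22 14] head=0 tail=0 count=5

Answer: 3 18 9 22 14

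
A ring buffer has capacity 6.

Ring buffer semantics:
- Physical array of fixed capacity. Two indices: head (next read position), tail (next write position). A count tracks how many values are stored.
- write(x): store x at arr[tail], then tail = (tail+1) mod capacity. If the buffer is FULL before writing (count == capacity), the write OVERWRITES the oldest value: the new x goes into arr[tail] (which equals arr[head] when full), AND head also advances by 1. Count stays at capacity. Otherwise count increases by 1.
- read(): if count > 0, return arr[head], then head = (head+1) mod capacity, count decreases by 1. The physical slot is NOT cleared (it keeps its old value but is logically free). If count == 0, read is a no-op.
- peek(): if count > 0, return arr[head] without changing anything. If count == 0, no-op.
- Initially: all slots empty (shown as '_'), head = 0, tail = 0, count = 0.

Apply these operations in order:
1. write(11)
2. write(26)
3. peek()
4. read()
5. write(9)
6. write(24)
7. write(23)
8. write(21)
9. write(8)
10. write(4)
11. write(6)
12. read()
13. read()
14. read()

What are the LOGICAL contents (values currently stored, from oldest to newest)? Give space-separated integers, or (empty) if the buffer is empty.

After op 1 (write(11)): arr=[11 _ _ _ _ _] head=0 tail=1 count=1
After op 2 (write(26)): arr=[11 26 _ _ _ _] head=0 tail=2 count=2
After op 3 (peek()): arr=[11 26 _ _ _ _] head=0 tail=2 count=2
After op 4 (read()): arr=[11 26 _ _ _ _] head=1 tail=2 count=1
After op 5 (write(9)): arr=[11 26 9 _ _ _] head=1 tail=3 count=2
After op 6 (write(24)): arr=[11 26 9 24 _ _] head=1 tail=4 count=3
After op 7 (write(23)): arr=[11 26 9 24 23 _] head=1 tail=5 count=4
After op 8 (write(21)): arr=[11 26 9 24 23 21] head=1 tail=0 count=5
After op 9 (write(8)): arr=[8 26 9 24 23 21] head=1 tail=1 count=6
After op 10 (write(4)): arr=[8 4 9 24 23 21] head=2 tail=2 count=6
After op 11 (write(6)): arr=[8 4 6 24 23 21] head=3 tail=3 count=6
After op 12 (read()): arr=[8 4 6 24 23 21] head=4 tail=3 count=5
After op 13 (read()): arr=[8 4 6 24 23 21] head=5 tail=3 count=4
After op 14 (read()): arr=[8 4 6 24 23 21] head=0 tail=3 count=3

Answer: 8 4 6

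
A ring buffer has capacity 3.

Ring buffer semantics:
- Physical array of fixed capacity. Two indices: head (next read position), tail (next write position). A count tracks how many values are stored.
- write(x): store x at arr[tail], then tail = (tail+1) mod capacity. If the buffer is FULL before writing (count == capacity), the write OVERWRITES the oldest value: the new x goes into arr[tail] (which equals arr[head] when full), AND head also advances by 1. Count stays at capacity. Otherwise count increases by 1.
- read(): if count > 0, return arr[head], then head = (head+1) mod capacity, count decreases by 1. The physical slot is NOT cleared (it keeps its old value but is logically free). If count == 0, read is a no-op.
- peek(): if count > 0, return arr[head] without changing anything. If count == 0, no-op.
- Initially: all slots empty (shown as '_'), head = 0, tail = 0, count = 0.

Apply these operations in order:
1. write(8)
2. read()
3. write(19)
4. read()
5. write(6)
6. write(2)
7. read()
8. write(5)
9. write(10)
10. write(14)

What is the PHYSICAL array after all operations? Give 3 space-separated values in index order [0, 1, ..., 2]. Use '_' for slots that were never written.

Answer: 14 5 10

Derivation:
After op 1 (write(8)): arr=[8 _ _] head=0 tail=1 count=1
After op 2 (read()): arr=[8 _ _] head=1 tail=1 count=0
After op 3 (write(19)): arr=[8 19 _] head=1 tail=2 count=1
After op 4 (read()): arr=[8 19 _] head=2 tail=2 count=0
After op 5 (write(6)): arr=[8 19 6] head=2 tail=0 count=1
After op 6 (write(2)): arr=[2 19 6] head=2 tail=1 count=2
After op 7 (read()): arr=[2 19 6] head=0 tail=1 count=1
After op 8 (write(5)): arr=[2 5 6] head=0 tail=2 count=2
After op 9 (write(10)): arr=[2 5 10] head=0 tail=0 count=3
After op 10 (write(14)): arr=[14 5 10] head=1 tail=1 count=3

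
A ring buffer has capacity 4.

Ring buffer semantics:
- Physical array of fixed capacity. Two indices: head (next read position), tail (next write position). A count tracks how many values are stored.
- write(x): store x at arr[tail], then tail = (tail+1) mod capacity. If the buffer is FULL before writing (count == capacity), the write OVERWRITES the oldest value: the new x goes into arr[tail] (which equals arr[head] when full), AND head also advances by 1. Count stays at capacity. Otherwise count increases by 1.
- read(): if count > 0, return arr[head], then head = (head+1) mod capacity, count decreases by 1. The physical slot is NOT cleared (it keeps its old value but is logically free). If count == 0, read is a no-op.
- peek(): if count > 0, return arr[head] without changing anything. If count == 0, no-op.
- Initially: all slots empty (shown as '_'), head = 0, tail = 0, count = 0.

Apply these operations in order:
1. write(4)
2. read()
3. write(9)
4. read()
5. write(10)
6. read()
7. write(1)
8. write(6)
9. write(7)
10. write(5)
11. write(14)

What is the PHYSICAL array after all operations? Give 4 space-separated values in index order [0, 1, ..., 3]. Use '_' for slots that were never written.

After op 1 (write(4)): arr=[4 _ _ _] head=0 tail=1 count=1
After op 2 (read()): arr=[4 _ _ _] head=1 tail=1 count=0
After op 3 (write(9)): arr=[4 9 _ _] head=1 tail=2 count=1
After op 4 (read()): arr=[4 9 _ _] head=2 tail=2 count=0
After op 5 (write(10)): arr=[4 9 10 _] head=2 tail=3 count=1
After op 6 (read()): arr=[4 9 10 _] head=3 tail=3 count=0
After op 7 (write(1)): arr=[4 9 10 1] head=3 tail=0 count=1
After op 8 (write(6)): arr=[6 9 10 1] head=3 tail=1 count=2
After op 9 (write(7)): arr=[6 7 10 1] head=3 tail=2 count=3
After op 10 (write(5)): arr=[6 7 5 1] head=3 tail=3 count=4
After op 11 (write(14)): arr=[6 7 5 14] head=0 tail=0 count=4

Answer: 6 7 5 14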